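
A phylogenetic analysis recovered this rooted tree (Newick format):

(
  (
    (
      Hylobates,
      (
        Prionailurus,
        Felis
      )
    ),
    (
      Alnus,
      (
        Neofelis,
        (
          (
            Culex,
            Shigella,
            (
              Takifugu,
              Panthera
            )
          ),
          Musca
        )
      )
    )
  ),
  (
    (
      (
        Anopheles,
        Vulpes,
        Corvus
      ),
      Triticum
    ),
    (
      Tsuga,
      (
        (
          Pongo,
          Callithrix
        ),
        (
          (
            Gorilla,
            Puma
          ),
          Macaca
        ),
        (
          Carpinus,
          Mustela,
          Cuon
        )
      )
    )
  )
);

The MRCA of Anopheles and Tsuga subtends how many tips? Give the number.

The MRCA of Anopheles and Tsuga is the node subtending (((Anopheles,Vulpes,Corvus),Triticum),(Tsuga,((Pongo,Callithrix),((Gorilla,Puma),Macaca),(Carpinus,Mustela,Cuon)))).
That clade contains 13 terminal taxa: Anopheles, Callithrix, Carpinus, Corvus, Cuon, Gorilla, Macaca, Mustela, Pongo, Puma, Triticum, Tsuga, Vulpes.

13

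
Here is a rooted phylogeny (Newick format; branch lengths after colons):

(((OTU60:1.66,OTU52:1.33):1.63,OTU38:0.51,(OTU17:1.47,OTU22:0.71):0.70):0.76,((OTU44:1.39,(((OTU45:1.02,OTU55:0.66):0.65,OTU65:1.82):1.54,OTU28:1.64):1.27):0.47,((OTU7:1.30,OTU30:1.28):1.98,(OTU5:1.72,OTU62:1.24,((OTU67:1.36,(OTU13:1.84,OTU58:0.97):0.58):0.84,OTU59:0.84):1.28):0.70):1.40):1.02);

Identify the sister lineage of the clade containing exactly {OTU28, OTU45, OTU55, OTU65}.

OTU44

The clade containing exactly {OTU28, OTU45, OTU55, OTU65} attaches to the tree at the node subtending (OTU44,(((OTU45,OTU55),OTU65),OTU28)).
The other lineage descending from that same node — the sister group — is the single tip OTU44.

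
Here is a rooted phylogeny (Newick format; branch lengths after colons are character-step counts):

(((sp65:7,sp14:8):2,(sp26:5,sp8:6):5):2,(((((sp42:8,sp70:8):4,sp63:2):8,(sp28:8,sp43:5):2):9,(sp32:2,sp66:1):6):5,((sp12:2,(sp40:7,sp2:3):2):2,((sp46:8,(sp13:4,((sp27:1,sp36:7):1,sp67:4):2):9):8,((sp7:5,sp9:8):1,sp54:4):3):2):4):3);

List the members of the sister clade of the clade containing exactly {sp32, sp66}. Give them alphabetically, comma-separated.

sp28, sp42, sp43, sp63, sp70

The clade containing exactly {sp32, sp66} attaches to the tree at the node subtending ((((sp42,sp70),sp63),(sp28,sp43)),(sp32,sp66)).
The other lineage descending from that same node — the sister group — is (((sp42,sp70),sp63),(sp28,sp43)); its 5 tips in alphabetical order are the answer.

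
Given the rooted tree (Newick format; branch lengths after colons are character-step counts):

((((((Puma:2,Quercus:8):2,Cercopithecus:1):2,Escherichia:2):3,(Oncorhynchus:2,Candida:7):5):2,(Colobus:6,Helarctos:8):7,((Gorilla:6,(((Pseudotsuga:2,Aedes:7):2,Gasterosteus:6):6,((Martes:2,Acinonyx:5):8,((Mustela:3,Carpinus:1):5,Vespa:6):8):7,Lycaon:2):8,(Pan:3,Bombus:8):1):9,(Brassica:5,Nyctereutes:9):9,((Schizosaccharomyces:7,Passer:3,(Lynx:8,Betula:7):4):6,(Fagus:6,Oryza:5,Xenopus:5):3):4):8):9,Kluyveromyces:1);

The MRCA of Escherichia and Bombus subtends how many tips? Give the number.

29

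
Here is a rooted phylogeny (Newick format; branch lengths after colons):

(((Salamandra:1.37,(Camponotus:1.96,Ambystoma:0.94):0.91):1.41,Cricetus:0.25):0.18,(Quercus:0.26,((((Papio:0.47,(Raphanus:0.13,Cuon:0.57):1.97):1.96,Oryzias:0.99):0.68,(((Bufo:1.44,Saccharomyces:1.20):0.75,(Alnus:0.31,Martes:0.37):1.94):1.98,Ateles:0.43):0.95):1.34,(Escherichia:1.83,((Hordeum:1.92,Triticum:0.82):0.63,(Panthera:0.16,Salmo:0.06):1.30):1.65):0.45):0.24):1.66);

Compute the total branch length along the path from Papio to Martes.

8.35

The path runs Papio → … → MRCA → … → Martes; the MRCA is the node subtending (((Papio,(Raphanus,Cuon)),Oryzias),(((Bufo,Saccharomyces),(Alnus,Martes)),Ateles)).
Branch lengths along that path: 0.47 + 1.96 + 0.68 + 0.95 + 1.98 + 1.94 + 0.37 = 8.35.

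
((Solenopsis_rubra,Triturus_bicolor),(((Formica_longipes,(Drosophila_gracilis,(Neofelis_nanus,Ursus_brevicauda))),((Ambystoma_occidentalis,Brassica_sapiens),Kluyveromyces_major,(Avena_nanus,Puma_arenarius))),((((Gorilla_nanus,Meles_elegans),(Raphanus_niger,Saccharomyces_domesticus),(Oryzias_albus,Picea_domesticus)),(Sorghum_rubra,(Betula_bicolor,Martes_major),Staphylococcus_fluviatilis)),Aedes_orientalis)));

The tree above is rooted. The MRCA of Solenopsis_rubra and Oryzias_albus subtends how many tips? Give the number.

22

The MRCA of Solenopsis_rubra and Oryzias_albus is the root, so the clade is the entire tree.
That clade contains 22 terminal taxa: Aedes_orientalis, Ambystoma_occidentalis, Avena_nanus, Betula_bicolor, Brassica_sapiens, Drosophila_gracilis, Formica_longipes, Gorilla_nanus, Kluyveromyces_major, Martes_major, Meles_elegans, Neofelis_nanus, Oryzias_albus, Picea_domesticus, Puma_arenarius, Raphanus_niger, Saccharomyces_domesticus, Solenopsis_rubra, Sorghum_rubra, Staphylococcus_fluviatilis, Triturus_bicolor, Ursus_brevicauda.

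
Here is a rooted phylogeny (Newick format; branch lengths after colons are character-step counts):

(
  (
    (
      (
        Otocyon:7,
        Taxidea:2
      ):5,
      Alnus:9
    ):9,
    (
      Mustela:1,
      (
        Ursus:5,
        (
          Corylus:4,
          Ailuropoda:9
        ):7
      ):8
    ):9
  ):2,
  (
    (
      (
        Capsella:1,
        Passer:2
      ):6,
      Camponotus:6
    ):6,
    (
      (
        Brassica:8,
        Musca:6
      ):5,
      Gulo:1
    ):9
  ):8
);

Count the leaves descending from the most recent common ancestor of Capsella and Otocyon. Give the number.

13

The MRCA of Capsella and Otocyon is the root, so the clade is the entire tree.
That clade contains 13 terminal taxa: Ailuropoda, Alnus, Brassica, Camponotus, Capsella, Corylus, Gulo, Musca, Mustela, Otocyon, Passer, Taxidea, Ursus.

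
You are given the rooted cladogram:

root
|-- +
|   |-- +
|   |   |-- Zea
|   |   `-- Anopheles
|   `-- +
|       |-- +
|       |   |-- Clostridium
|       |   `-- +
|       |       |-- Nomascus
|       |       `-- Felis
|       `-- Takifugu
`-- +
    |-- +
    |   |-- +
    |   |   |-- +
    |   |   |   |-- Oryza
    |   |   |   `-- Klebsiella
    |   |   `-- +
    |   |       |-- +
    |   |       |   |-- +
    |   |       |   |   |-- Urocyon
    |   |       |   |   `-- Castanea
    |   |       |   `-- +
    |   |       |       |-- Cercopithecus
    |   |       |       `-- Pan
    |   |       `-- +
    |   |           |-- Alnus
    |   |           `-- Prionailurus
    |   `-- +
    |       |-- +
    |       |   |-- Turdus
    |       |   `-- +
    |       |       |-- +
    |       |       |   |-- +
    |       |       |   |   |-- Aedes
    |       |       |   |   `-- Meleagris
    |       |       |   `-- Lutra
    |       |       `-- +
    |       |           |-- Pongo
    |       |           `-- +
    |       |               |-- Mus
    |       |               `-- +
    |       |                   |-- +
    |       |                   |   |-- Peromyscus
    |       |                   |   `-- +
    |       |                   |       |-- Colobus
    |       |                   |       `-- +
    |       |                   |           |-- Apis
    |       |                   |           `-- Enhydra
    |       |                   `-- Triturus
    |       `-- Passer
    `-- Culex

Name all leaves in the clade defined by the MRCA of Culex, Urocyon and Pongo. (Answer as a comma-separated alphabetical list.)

Aedes, Alnus, Apis, Castanea, Cercopithecus, Colobus, Culex, Enhydra, Klebsiella, Lutra, Meleagris, Mus, Oryza, Pan, Passer, Peromyscus, Pongo, Prionailurus, Triturus, Turdus, Urocyon

Tracing Culex: it sits inside ((((Oryza,Klebsiella),(((Urocyon,Castanea),(Cercopithecus,Pan)),(Alnus,Prionailurus))),((Turdus,(((Aedes,Meleagris),Lutra),(Pongo,(Mus,((Peromyscus,(Colobus,(Apis,Enhydra))),Triturus))))),Passer)),Culex).
Tracing Urocyon: it sits inside (Urocyon,Castanea).
Tracing Pongo: it sits inside (Pongo,(Mus,((Peromyscus,(Colobus,(Apis,Enhydra))),Triturus))).
The smallest clade enclosing all 3 is ((((Oryza,Klebsiella),(((Urocyon,Castanea),(Cercopithecus,Pan)),(Alnus,Prionailurus))),((Turdus,(((Aedes,Meleagris),Lutra),(Pongo,(Mus,((Peromyscus,(Colobus,(Apis,Enhydra))),Triturus))))),Passer)),Culex); the answer is its 21 terminal taxa in alphabetical order.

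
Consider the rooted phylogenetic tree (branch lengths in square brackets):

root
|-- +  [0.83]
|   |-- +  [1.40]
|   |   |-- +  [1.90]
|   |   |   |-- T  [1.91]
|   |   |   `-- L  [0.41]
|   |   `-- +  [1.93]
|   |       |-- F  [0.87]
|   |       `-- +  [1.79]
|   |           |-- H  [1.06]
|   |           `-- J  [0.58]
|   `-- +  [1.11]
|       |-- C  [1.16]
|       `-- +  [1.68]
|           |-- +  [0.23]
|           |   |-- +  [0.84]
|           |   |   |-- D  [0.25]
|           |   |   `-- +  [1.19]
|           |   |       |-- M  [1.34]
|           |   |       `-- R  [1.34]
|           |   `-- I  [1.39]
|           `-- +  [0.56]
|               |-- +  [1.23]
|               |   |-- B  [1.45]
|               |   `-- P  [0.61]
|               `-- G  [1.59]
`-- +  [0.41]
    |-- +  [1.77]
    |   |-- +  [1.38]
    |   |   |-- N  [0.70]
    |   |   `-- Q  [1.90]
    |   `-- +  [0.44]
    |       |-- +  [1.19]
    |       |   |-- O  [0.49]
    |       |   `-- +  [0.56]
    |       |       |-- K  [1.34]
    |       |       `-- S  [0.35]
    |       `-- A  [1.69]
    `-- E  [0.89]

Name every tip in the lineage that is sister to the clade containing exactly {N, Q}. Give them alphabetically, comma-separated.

The clade containing exactly {N, Q} attaches to the tree at the node subtending ((N,Q),((O,(K,S)),A)).
The other lineage descending from that same node — the sister group — is ((O,(K,S)),A); its 4 tips in alphabetical order are the answer.

A, K, O, S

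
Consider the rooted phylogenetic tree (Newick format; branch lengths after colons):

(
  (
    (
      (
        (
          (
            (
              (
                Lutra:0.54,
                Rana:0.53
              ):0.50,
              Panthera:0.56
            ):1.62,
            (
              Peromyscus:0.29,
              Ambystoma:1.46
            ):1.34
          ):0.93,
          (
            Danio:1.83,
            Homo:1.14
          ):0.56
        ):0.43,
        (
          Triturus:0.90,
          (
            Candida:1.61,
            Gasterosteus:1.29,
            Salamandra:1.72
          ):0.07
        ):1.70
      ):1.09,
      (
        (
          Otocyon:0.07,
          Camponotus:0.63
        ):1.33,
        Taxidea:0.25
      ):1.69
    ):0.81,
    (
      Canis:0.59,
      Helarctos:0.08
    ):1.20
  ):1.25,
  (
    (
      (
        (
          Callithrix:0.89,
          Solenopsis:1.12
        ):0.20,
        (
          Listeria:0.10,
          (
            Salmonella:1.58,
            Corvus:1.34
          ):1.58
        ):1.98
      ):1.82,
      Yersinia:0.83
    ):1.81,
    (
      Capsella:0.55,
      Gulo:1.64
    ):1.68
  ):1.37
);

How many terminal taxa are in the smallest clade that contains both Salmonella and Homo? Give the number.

24

The MRCA of Salmonella and Homo is the root, so the clade is the entire tree.
That clade contains 24 terminal taxa: Ambystoma, Callithrix, Camponotus, Candida, Canis, Capsella, Corvus, Danio, Gasterosteus, Gulo, Helarctos, Homo, Listeria, Lutra, Otocyon, Panthera, Peromyscus, Rana, Salamandra, Salmonella, Solenopsis, Taxidea, Triturus, Yersinia.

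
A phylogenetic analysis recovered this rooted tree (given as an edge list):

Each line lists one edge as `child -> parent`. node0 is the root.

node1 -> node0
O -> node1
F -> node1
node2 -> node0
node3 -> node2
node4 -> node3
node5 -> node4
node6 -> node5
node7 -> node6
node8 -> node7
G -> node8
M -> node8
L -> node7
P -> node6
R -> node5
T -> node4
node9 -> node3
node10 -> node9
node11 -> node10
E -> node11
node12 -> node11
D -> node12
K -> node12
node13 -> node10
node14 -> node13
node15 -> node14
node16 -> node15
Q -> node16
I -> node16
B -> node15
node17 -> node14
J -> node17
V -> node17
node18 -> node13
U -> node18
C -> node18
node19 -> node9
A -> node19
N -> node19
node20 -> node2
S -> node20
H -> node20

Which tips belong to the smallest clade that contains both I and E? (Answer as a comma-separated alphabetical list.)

Tracing I: it sits inside (Q,I).
Tracing E: it sits inside (E,(D,K)).
The smallest clade enclosing both is ((E,(D,K)),((((Q,I),B),(J,V)),(U,C))); the answer is its 10 terminal taxa in alphabetical order.

B, C, D, E, I, J, K, Q, U, V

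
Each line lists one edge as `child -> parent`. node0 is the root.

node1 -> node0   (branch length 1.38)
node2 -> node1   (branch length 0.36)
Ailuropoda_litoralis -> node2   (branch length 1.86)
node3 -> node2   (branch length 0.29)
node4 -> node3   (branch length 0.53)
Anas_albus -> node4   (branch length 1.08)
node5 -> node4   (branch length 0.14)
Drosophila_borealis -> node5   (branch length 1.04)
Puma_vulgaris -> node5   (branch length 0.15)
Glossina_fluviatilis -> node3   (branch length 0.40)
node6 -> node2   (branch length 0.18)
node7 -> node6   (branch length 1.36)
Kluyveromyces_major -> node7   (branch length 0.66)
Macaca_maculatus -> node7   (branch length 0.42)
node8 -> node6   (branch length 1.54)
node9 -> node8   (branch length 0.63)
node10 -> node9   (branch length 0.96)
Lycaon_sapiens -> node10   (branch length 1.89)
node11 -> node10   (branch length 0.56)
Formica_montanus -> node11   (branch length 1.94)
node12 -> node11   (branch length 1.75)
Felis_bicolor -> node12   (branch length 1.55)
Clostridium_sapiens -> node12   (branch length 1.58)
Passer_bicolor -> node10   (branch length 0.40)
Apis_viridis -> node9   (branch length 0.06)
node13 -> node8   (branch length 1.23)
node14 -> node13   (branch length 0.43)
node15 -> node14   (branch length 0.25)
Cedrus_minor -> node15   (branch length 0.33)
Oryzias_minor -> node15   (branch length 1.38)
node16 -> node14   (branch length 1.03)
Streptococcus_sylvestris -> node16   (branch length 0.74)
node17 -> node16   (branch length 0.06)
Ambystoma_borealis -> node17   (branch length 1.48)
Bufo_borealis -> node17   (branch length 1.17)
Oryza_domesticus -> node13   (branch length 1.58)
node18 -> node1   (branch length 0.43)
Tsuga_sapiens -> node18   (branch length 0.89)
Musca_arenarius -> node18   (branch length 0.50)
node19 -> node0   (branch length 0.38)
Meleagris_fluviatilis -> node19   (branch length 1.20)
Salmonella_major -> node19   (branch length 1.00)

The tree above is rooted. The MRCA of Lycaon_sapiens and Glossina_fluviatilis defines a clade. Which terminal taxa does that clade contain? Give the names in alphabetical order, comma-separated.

Ailuropoda_litoralis, Ambystoma_borealis, Anas_albus, Apis_viridis, Bufo_borealis, Cedrus_minor, Clostridium_sapiens, Drosophila_borealis, Felis_bicolor, Formica_montanus, Glossina_fluviatilis, Kluyveromyces_major, Lycaon_sapiens, Macaca_maculatus, Oryza_domesticus, Oryzias_minor, Passer_bicolor, Puma_vulgaris, Streptococcus_sylvestris

Tracing Lycaon_sapiens: it sits inside (Lycaon_sapiens,(Formica_montanus,(Felis_bicolor,Clostridium_sapiens)),Passer_bicolor).
Tracing Glossina_fluviatilis: it sits inside ((Anas_albus,(Drosophila_borealis,Puma_vulgaris)),Glossina_fluviatilis).
The smallest clade enclosing both is (Ailuropoda_litoralis,((Anas_albus,(Drosophila_borealis,Puma_vulgaris)),Glossina_fluviatilis),((Kluyveromyces_major,Macaca_maculatus),(((Lycaon_sapiens,(Formica_montanus,(Felis_bicolor,Clostridium_sapiens)),Passer_bicolor),Apis_viridis),(((Cedrus_minor,Oryzias_minor),(Streptococcus_sylvestris,(Ambystoma_borealis,Bufo_borealis))),Oryza_domesticus)))); the answer is its 19 terminal taxa in alphabetical order.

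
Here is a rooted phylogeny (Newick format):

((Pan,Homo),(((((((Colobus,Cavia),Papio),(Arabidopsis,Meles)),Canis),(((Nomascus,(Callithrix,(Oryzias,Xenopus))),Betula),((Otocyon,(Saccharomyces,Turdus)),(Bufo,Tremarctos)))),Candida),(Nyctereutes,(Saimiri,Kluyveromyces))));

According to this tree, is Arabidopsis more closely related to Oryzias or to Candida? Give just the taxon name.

Oryzias

The MRCA of Arabidopsis and Oryzias subtends (((((Colobus,Cavia),Papio),(Arabidopsis,Meles)),Canis),(((Nomascus,(Callithrix,(Oryzias,Xenopus))),Betula),((Otocyon,(Saccharomyces,Turdus)),(Bufo,Tremarctos)))) (16 taxa).
The MRCA of Arabidopsis and Candida subtends ((((((Colobus,Cavia),Papio),(Arabidopsis,Meles)),Canis),(((Nomascus,(Callithrix,(Oryzias,Xenopus))),Betula),((Otocyon,(Saccharomyces,Turdus)),(Bufo,Tremarctos)))),Candida) (17 taxa).
The first is nested inside the second, so Arabidopsis shares a more recent common ancestor with Oryzias.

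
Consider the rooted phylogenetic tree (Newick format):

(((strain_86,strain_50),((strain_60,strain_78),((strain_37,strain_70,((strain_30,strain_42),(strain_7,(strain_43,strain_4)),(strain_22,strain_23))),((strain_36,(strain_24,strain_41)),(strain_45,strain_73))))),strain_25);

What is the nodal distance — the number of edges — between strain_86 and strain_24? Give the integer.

The MRCA of strain_86 and strain_24 is the node subtending ((strain_86,strain_50),((strain_60,strain_78),((strain_37,strain_70,((strain_30,strain_42),(strain_7,(strain_43,strain_4)),(strain_22,strain_23))),((strain_36,(strain_24,strain_41)),(strain_45,strain_73))))).
From strain_86 up to that node: 2 branches. From strain_24 up to the same node: 6 branches. Total: 2 + 6 = 8.

8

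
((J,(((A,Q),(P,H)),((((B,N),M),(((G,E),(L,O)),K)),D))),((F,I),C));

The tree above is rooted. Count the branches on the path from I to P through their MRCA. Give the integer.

8

The MRCA of I and P is the root of the tree.
From I up to that node: 3 branches. From P up to the same node: 5 branches. Total: 3 + 5 = 8.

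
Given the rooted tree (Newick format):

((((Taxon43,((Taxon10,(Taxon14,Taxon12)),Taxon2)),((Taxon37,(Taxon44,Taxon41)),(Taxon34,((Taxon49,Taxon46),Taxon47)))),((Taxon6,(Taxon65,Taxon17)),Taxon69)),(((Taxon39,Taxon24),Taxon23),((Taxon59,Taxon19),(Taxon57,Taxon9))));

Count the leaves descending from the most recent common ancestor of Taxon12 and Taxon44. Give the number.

12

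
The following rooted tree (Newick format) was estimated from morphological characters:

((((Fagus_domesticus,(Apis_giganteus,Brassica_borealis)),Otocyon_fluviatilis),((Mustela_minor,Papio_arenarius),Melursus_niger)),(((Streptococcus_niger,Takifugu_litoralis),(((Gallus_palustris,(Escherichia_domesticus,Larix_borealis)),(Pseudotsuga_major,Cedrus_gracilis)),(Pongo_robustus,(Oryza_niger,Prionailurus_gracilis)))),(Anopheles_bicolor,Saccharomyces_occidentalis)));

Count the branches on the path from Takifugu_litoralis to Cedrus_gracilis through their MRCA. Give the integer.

The MRCA of Takifugu_litoralis and Cedrus_gracilis is the node subtending ((Streptococcus_niger,Takifugu_litoralis),(((Gallus_palustris,(Escherichia_domesticus,Larix_borealis)),(Pseudotsuga_major,Cedrus_gracilis)),(Pongo_robustus,(Oryza_niger,Prionailurus_gracilis)))).
From Takifugu_litoralis up to that node: 2 branches. From Cedrus_gracilis up to the same node: 4 branches. Total: 2 + 4 = 6.

6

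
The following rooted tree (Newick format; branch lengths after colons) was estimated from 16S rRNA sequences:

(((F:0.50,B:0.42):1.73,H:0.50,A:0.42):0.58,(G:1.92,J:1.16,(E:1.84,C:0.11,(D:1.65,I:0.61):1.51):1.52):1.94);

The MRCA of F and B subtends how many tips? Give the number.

The MRCA of F and B is the node subtending (F,B).
That clade contains 2 terminal taxa: B, F.

2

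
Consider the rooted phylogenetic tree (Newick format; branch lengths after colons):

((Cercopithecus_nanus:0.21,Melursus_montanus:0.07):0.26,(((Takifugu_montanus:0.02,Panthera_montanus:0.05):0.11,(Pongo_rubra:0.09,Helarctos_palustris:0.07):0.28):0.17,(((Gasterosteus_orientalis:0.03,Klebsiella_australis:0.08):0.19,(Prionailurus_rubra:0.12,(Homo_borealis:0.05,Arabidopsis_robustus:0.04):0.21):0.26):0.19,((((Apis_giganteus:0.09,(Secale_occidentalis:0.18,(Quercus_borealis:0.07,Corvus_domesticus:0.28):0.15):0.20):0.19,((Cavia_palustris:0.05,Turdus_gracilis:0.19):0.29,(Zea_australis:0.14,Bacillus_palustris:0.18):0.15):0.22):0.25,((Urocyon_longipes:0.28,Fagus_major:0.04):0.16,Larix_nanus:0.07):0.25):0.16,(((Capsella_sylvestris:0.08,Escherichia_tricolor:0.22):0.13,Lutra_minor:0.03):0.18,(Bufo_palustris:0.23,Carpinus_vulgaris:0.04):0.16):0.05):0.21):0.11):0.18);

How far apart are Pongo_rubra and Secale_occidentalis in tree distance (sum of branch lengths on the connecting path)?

The path runs Pongo_rubra → … → MRCA → … → Secale_occidentalis; the MRCA is the node subtending (((Takifugu_montanus,Panthera_montanus),(Pongo_rubra,Helarctos_palustris)),(((Gasterosteus_orientalis,Klebsiella_australis),(Prionailurus_rubra,(Homo_borealis,Arabidopsis_robustus))),((((Apis_giganteus,(Secale_occidentalis,(Quercus_borealis,Corvus_domesticus))),((Cavia_palustris,Turdus_gracilis),(Zea_australis,Bacillus_palustris))),((Urocyon_longipes,Fagus_major),Larix_nanus)),(((Capsella_sylvestris,Escherichia_tricolor),Lutra_minor),(Bufo_palustris,Carpinus_vulgaris))))).
Branch lengths along that path: 0.09 + 0.28 + 0.17 + 0.11 + 0.21 + 0.16 + 0.25 + 0.19 + 0.20 + 0.18 = 1.84.

1.84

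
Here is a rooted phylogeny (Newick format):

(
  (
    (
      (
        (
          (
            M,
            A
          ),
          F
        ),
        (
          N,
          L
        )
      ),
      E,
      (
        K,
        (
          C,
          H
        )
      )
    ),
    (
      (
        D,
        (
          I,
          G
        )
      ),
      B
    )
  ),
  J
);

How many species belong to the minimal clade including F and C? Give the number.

The MRCA of F and C is the node subtending ((((M,A),F),(N,L)),E,(K,(C,H))).
That clade contains 9 terminal taxa: A, C, E, F, H, K, L, M, N.

9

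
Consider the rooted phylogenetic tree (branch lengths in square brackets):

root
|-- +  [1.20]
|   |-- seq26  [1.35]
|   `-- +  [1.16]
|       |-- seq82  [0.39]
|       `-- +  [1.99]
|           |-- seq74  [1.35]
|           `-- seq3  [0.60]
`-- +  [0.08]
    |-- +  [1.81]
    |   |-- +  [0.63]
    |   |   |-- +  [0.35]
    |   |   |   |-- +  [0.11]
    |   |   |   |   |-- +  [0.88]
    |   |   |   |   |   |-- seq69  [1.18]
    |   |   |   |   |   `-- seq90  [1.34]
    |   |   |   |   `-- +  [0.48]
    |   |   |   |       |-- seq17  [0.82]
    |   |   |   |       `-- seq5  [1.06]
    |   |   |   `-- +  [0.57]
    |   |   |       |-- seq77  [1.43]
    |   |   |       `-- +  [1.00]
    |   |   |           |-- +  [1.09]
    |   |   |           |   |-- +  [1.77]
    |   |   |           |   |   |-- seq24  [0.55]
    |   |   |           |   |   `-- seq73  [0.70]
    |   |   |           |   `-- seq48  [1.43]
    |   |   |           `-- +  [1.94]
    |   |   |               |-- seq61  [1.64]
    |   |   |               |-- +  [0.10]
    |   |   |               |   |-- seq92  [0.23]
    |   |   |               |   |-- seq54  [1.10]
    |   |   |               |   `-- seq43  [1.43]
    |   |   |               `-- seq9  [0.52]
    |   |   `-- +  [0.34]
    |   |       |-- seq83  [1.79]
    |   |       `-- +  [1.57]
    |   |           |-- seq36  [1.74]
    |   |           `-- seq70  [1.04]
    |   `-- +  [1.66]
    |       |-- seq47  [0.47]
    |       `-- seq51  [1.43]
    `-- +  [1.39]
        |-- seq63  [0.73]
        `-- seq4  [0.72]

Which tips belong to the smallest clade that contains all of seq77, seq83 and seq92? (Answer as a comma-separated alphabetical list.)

seq17, seq24, seq36, seq43, seq48, seq5, seq54, seq61, seq69, seq70, seq73, seq77, seq83, seq9, seq90, seq92

Tracing seq77: it sits inside (seq77,(((seq24,seq73),seq48),(seq61,(seq92,seq54,seq43),seq9))).
Tracing seq83: it sits inside (seq83,(seq36,seq70)).
Tracing seq92: it sits inside (seq92,seq54,seq43).
The smallest clade enclosing all 3 is ((((seq69,seq90),(seq17,seq5)),(seq77,(((seq24,seq73),seq48),(seq61,(seq92,seq54,seq43),seq9)))),(seq83,(seq36,seq70))); the answer is its 16 terminal taxa in alphabetical order.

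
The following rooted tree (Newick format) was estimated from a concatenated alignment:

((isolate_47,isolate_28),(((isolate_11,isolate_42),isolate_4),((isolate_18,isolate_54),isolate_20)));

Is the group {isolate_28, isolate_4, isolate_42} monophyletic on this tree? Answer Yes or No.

The MRCA of the listed taxa is the root, so the smallest clade containing them is the whole tree.
That clade also contains isolate_11, isolate_18, isolate_20, isolate_47, isolate_54, which are not in the proposed group, so the group is not monophyletic.

No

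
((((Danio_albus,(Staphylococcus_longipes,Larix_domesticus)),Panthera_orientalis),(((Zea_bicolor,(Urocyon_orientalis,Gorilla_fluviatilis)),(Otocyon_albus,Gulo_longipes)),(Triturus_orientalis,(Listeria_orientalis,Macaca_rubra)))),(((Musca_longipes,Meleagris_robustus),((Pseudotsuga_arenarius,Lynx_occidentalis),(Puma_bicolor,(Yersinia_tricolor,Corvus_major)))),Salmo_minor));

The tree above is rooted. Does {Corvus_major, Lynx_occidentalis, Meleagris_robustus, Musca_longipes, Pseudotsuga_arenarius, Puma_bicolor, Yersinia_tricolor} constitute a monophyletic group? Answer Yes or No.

The most recent common ancestor of these taxa subtends ((Musca_longipes,Meleagris_robustus),((Pseudotsuga_arenarius,Lynx_occidentalis),(Puma_bicolor,(Yersinia_tricolor,Corvus_major)))).
That clade has exactly 7 tips — every listed taxon and nothing else — so the group is monophyletic.

Yes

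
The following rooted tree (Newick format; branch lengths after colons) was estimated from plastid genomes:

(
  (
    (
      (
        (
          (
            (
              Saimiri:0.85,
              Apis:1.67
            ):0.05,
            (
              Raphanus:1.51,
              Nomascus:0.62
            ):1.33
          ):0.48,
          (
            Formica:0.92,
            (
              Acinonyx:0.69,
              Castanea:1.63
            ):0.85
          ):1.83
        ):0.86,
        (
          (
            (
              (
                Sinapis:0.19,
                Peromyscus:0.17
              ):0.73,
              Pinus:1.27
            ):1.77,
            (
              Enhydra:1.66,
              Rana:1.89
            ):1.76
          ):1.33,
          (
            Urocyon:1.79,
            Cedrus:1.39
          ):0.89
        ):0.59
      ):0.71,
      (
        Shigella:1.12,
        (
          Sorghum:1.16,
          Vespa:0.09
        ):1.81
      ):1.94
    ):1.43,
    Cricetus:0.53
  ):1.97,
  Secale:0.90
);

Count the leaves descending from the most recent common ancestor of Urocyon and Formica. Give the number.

14

The MRCA of Urocyon and Formica is the node subtending ((((Saimiri,Apis),(Raphanus,Nomascus)),(Formica,(Acinonyx,Castanea))),((((Sinapis,Peromyscus),Pinus),(Enhydra,Rana)),(Urocyon,Cedrus))).
That clade contains 14 terminal taxa: Acinonyx, Apis, Castanea, Cedrus, Enhydra, Formica, Nomascus, Peromyscus, Pinus, Rana, Raphanus, Saimiri, Sinapis, Urocyon.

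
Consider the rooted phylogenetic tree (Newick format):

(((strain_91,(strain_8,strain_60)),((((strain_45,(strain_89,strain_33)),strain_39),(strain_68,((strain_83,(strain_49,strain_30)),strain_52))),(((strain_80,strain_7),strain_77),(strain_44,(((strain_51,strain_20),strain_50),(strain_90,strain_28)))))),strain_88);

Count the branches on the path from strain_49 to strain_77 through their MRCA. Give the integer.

The MRCA of strain_49 and strain_77 is the node subtending ((((strain_45,(strain_89,strain_33)),strain_39),(strain_68,((strain_83,(strain_49,strain_30)),strain_52))),(((strain_80,strain_7),strain_77),(strain_44,(((strain_51,strain_20),strain_50),(strain_90,strain_28))))).
From strain_49 up to that node: 6 branches. From strain_77 up to the same node: 3 branches. Total: 6 + 3 = 9.

9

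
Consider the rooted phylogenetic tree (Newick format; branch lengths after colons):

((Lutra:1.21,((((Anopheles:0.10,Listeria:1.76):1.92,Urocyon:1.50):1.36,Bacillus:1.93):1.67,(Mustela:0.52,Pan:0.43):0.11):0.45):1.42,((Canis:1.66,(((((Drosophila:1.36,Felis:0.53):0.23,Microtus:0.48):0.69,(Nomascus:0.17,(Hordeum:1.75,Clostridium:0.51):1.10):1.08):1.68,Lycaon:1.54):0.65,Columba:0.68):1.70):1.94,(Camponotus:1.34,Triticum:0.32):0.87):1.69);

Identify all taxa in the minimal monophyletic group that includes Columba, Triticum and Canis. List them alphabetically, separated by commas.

Camponotus, Canis, Clostridium, Columba, Drosophila, Felis, Hordeum, Lycaon, Microtus, Nomascus, Triticum

Tracing Columba: it sits inside (((((Drosophila,Felis),Microtus),(Nomascus,(Hordeum,Clostridium))),Lycaon),Columba).
Tracing Triticum: it sits inside (Camponotus,Triticum).
Tracing Canis: it sits inside (Canis,(((((Drosophila,Felis),Microtus),(Nomascus,(Hordeum,Clostridium))),Lycaon),Columba)).
The smallest clade enclosing all 3 is ((Canis,(((((Drosophila,Felis),Microtus),(Nomascus,(Hordeum,Clostridium))),Lycaon),Columba)),(Camponotus,Triticum)); the answer is its 11 terminal taxa in alphabetical order.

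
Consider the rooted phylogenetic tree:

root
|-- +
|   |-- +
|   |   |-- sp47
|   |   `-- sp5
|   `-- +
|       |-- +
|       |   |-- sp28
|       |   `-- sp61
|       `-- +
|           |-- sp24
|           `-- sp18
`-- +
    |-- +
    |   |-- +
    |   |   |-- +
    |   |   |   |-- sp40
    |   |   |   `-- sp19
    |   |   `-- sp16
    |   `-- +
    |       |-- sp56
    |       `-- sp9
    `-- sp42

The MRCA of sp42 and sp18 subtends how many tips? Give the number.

12

The MRCA of sp42 and sp18 is the root, so the clade is the entire tree.
That clade contains 12 terminal taxa: sp16, sp18, sp19, sp24, sp28, sp40, sp42, sp47, sp5, sp56, sp61, sp9.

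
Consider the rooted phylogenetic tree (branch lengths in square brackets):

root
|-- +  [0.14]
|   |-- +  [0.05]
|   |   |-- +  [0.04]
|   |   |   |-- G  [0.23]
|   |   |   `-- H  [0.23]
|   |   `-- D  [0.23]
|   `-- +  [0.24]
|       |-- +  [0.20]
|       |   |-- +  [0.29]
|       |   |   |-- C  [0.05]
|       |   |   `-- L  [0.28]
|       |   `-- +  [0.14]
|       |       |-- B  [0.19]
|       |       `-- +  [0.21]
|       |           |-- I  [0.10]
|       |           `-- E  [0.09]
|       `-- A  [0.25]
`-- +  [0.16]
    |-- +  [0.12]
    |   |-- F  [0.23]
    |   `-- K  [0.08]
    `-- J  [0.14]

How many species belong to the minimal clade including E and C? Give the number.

5

The MRCA of E and C is the node subtending ((C,L),(B,(I,E))).
That clade contains 5 terminal taxa: B, C, E, I, L.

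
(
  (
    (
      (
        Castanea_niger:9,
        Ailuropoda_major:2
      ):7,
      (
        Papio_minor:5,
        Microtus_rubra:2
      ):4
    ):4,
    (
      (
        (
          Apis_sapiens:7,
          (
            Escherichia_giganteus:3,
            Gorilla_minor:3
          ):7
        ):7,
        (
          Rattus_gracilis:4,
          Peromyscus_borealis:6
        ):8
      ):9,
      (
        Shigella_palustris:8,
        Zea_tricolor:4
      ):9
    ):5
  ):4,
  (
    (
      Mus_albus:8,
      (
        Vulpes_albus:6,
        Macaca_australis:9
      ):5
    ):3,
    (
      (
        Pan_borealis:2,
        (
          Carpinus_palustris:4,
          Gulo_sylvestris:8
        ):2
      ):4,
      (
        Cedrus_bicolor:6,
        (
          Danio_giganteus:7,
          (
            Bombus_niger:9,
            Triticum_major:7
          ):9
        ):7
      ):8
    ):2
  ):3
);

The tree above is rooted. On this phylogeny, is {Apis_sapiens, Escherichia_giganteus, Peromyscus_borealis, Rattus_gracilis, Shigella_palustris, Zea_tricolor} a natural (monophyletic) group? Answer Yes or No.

The MRCA of the listed taxa subtends (((Apis_sapiens,(Escherichia_giganteus,Gorilla_minor)),(Rattus_gracilis,Peromyscus_borealis)),(Shigella_palustris,Zea_tricolor)).
That clade also contains Gorilla_minor, which is not in the proposed group, so the group is not monophyletic.

No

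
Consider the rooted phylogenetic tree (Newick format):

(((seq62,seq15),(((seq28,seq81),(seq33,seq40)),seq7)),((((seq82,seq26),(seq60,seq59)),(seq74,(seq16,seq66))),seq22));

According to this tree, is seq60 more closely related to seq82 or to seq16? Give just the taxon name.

seq82

The MRCA of seq60 and seq82 subtends ((seq82,seq26),(seq60,seq59)) (4 taxa).
The MRCA of seq60 and seq16 subtends (((seq82,seq26),(seq60,seq59)),(seq74,(seq16,seq66))) (7 taxa).
The first is nested inside the second, so seq60 shares a more recent common ancestor with seq82.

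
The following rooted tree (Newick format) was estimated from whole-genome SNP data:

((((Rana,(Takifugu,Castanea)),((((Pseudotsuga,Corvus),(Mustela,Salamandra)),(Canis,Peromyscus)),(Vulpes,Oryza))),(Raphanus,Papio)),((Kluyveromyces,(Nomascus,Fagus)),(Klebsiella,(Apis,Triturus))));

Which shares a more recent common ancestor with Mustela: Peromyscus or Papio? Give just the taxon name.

Peromyscus

The MRCA of Mustela and Peromyscus subtends (((Pseudotsuga,Corvus),(Mustela,Salamandra)),(Canis,Peromyscus)) (6 taxa).
The MRCA of Mustela and Papio subtends (((Rana,(Takifugu,Castanea)),((((Pseudotsuga,Corvus),(Mustela,Salamandra)),(Canis,Peromyscus)),(Vulpes,Oryza))),(Raphanus,Papio)) (13 taxa).
The first is nested inside the second, so Mustela shares a more recent common ancestor with Peromyscus.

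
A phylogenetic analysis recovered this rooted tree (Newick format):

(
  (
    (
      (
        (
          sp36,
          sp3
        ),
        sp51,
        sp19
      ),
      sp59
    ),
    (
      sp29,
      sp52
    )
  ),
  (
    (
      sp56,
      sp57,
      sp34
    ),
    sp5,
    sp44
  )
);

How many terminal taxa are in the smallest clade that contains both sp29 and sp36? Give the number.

7

The MRCA of sp29 and sp36 is the node subtending ((((sp36,sp3),sp51,sp19),sp59),(sp29,sp52)).
That clade contains 7 terminal taxa: sp19, sp29, sp3, sp36, sp51, sp52, sp59.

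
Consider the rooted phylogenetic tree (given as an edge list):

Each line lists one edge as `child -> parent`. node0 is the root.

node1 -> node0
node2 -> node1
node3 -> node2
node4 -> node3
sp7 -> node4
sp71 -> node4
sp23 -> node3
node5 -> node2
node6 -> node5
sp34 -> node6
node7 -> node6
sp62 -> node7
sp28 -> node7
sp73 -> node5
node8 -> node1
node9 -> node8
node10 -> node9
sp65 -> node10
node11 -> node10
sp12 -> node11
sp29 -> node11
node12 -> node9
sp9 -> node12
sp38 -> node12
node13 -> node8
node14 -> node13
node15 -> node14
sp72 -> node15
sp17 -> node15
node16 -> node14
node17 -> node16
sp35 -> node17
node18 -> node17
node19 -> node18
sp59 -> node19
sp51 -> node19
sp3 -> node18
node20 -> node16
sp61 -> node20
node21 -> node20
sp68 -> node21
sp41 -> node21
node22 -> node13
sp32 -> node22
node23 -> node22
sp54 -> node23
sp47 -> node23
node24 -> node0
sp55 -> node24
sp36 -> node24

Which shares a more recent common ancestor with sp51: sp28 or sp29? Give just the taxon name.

The MRCA of sp51 and sp29 subtends (((sp65,(sp12,sp29)),(sp9,sp38)),(((sp72,sp17),((sp35,((sp59,sp51),sp3)),(sp61,(sp68,sp41)))),(sp32,(sp54,sp47)))) (17 taxa).
The MRCA of sp51 and sp28 subtends ((((sp7,sp71),sp23),((sp34,(sp62,sp28)),sp73)),(((sp65,(sp12,sp29)),(sp9,sp38)),(((sp72,sp17),((sp35,((sp59,sp51),sp3)),(sp61,(sp68,sp41)))),(sp32,(sp54,sp47))))) (24 taxa).
The first is nested inside the second, so sp51 shares a more recent common ancestor with sp29.

sp29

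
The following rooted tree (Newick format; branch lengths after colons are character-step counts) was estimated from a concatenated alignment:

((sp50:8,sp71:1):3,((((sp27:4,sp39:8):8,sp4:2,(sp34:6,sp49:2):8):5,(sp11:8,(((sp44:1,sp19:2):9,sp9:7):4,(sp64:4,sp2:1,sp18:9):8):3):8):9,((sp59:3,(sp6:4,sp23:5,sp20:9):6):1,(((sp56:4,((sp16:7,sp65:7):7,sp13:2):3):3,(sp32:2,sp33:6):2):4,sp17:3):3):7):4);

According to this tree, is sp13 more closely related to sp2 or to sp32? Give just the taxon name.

The MRCA of sp13 and sp32 subtends ((sp56,((sp16,sp65),sp13)),(sp32,sp33)) (6 taxa).
The MRCA of sp13 and sp2 subtends ((((sp27,sp39),sp4,(sp34,sp49)),(sp11,(((sp44,sp19),sp9),(sp64,sp2,sp18)))),((sp59,(sp6,sp23,sp20)),(((sp56,((sp16,sp65),sp13)),(sp32,sp33)),sp17))) (23 taxa).
The first is nested inside the second, so sp13 shares a more recent common ancestor with sp32.

sp32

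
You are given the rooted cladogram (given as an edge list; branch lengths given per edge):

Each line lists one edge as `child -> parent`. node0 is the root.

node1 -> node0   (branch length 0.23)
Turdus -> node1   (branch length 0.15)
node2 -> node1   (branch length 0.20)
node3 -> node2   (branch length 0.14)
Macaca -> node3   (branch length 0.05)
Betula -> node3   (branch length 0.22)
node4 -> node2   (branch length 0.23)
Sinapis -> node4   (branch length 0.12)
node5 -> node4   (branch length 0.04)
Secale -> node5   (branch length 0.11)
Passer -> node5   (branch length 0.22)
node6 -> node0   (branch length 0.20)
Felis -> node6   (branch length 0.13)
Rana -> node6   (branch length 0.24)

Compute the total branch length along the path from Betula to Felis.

1.12

The path runs Betula → … → MRCA → … → Felis; the MRCA is the root of the tree.
Branch lengths along that path: 0.22 + 0.14 + 0.20 + 0.23 + 0.20 + 0.13 = 1.12.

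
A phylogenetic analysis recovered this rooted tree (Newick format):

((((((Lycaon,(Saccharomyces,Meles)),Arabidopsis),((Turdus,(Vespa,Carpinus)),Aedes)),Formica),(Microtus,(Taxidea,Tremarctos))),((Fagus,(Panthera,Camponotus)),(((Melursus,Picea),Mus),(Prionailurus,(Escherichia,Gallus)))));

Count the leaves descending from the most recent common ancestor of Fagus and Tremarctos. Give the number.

The MRCA of Fagus and Tremarctos is the root, so the clade is the entire tree.
That clade contains 21 terminal taxa: Aedes, Arabidopsis, Camponotus, Carpinus, Escherichia, Fagus, Formica, Gallus, Lycaon, Meles, Melursus, Microtus, Mus, Panthera, Picea, Prionailurus, Saccharomyces, Taxidea, Tremarctos, Turdus, Vespa.

21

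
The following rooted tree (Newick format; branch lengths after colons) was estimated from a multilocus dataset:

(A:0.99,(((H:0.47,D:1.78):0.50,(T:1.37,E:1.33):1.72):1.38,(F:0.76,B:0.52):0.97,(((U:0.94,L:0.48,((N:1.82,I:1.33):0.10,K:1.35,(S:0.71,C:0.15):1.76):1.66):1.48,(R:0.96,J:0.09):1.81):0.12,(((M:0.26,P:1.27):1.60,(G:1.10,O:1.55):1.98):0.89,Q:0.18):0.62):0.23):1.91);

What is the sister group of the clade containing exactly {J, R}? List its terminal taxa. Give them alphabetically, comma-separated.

C, I, K, L, N, S, U

The clade containing exactly {J, R} attaches to the tree at the node subtending ((U,L,((N,I),K,(S,C))),(R,J)).
The other lineage descending from that same node — the sister group — is (U,L,((N,I),K,(S,C))); its 7 tips in alphabetical order are the answer.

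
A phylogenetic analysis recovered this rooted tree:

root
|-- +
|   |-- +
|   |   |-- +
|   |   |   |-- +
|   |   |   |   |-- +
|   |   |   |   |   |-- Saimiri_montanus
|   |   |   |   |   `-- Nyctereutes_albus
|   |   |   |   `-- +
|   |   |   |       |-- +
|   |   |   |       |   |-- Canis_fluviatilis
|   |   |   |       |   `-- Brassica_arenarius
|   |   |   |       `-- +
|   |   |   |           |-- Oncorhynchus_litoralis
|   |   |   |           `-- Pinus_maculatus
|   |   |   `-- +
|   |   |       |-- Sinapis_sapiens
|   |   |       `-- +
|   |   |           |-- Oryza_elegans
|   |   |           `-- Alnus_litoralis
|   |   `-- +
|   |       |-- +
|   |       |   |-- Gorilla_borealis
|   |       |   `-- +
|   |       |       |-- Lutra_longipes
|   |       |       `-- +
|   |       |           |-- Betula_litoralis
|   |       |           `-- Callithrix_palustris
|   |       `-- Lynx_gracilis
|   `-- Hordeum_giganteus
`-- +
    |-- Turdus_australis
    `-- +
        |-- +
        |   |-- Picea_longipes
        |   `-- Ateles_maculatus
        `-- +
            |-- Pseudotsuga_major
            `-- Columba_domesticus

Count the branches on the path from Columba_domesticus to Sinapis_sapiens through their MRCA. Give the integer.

9

The MRCA of Columba_domesticus and Sinapis_sapiens is the root of the tree.
From Columba_domesticus up to that node: 4 branches. From Sinapis_sapiens up to the same node: 5 branches. Total: 4 + 5 = 9.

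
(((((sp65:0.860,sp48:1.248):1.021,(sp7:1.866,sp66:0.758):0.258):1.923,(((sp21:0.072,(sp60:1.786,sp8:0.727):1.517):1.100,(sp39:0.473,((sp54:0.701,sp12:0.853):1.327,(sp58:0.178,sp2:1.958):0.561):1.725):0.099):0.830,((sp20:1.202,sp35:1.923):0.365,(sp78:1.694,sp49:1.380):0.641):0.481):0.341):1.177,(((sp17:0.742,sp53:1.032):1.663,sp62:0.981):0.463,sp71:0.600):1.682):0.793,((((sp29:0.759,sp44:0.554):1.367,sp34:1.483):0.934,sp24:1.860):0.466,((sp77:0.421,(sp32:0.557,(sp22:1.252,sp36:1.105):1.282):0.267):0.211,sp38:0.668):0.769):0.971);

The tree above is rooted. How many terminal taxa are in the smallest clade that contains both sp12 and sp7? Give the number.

16

The MRCA of sp12 and sp7 is the node subtending (((sp65,sp48),(sp7,sp66)),(((sp21,(sp60,sp8)),(sp39,((sp54,sp12),(sp58,sp2)))),((sp20,sp35),(sp78,sp49)))).
That clade contains 16 terminal taxa: sp12, sp2, sp20, sp21, sp35, sp39, sp48, sp49, sp54, sp58, sp60, sp65, sp66, sp7, sp78, sp8.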